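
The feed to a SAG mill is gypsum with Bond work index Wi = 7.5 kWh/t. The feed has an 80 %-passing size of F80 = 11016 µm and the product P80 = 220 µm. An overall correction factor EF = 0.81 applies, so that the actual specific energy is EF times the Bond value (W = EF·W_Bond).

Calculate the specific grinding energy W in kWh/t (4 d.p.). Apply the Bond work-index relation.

Bond:  W = 10 Wi (1/√P − 1/√F)
1/√220 = 0.067420;  1/√11016 = 0.009528
W = 10·7.5·(0.067420 − 0.009528) = 4.3419 kWh/t
W_actual = 0.81 × 4.3419 = 3.5170 kWh/t

W = 3.5170 kWh/t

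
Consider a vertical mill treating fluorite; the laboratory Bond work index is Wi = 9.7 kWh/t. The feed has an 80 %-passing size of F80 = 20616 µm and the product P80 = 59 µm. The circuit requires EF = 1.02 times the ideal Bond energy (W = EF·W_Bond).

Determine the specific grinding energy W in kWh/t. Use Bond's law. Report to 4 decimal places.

Bond: W = 10·Wi·(1/√P80 − 1/√F80)
1/√59 = 0.130189;  1/√20616 = 0.006965
W = 10·9.7·(0.130189 − 0.006965) = 11.9528 kWh/t
With EF = 1.02: W = 11.9528·1.02 = 12.1918 kWh/t

W = 12.1918 kWh/t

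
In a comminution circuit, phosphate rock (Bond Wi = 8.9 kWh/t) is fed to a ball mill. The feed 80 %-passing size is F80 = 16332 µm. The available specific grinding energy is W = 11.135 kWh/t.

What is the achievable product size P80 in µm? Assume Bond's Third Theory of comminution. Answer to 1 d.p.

P80 = 56.6 µm

Bond:  W = 10 Wi (1/√P − 1/√F)
P80^-0.5 = F80^-0.5 + W/(10 Wi)
  = 11.1350/(10·8.9) + 1/√16332 = 0.125112 + 0.007825 = 0.132937
P80 = (1/0.132937)² = 7.5223² = 56.59 µm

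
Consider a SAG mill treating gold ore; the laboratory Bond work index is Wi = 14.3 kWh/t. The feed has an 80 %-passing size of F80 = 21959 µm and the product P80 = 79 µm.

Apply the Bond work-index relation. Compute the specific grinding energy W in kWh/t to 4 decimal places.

Bond: W = 10·Wi·(1/√P80 − 1/√F80)
1/√79 = 0.112509;  1/√21959 = 0.006748
W = 10·14.3·(0.112509 − 0.006748) = 15.1238 kWh/t

W = 15.1238 kWh/t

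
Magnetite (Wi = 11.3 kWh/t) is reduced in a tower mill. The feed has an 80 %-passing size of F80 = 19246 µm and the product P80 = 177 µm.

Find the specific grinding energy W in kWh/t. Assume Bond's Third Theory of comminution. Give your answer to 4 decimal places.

W = 7.6791 kWh/t

Bond:  W = 10 Wi (1/√P − 1/√F)
1/√177 = 0.075165;  1/√19246 = 0.007208
W = 10·11.3·(0.075165 − 0.007208) = 7.6791 kWh/t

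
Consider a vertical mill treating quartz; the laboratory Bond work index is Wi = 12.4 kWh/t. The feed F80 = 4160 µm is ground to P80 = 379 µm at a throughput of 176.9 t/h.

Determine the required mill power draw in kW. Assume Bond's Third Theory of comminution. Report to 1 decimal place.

P = 786.7 kW

Bond:  W = 10 Wi (1/√P − 1/√F)
W = 10·12.4·(1/√379 − 1/√4160) = 10·12.4·(0.035862) = 4.4469 kWh/t
P_mill = W·ṁ = 4.4469·176.9 = 786.7 kW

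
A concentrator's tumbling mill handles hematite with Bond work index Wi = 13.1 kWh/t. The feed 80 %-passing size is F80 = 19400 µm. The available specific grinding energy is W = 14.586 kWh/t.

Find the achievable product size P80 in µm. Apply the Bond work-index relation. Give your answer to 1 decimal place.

P80 = 71.2 µm

Bond: W = 10·Wi·(1/√P80 − 1/√F80)
⇒ 1/√P80 = W/(10·Wi) + 1/√F80
  = 14.5860/(10·13.1) + 1/√19400 = 0.111344 + 0.007180 = 0.118523
P80 = (1/0.118523)² = 8.4372² = 71.19 µm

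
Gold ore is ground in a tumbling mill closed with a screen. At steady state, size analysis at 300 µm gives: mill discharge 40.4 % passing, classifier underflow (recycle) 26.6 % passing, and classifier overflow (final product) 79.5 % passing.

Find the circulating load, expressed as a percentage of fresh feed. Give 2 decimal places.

Balance %-passing 300 µm (r = R/F):
Fd + Rd = Ru + Fo ⇒ R/F = (o−d)/(d−u)
r = (79.5 − 40.4)/(40.4 − 26.6) = 39.1/13.8 = 2.8333
CL = 100·r = 283.33 %

CL = 283.33 %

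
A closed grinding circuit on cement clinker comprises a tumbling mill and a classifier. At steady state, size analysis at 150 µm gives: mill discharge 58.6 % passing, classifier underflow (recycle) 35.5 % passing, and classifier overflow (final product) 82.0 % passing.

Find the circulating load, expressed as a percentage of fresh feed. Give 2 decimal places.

CL = 101.30 %

Classifier node, passing 150 µm:
(1+r)·d = r·u + o ⇒ r = (o−d)/(d−u)
r = (82.0 − 58.6)/(58.6 − 35.5) = 23.4/23.1 = 1.0130
CL = 100·r = 101.30 %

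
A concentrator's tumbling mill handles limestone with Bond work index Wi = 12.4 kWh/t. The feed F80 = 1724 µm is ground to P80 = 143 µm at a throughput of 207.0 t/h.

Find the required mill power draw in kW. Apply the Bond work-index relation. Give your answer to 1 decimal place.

Bond:  W = 10 Wi (1/√P − 1/√F)
W = 10·12.4·(1/√143 − 1/√1724) = 10·12.4·(0.059540) = 7.3830 kWh/t
P = W·T = 7.3830·207.0 = 1528.3 kW

P = 1528.3 kW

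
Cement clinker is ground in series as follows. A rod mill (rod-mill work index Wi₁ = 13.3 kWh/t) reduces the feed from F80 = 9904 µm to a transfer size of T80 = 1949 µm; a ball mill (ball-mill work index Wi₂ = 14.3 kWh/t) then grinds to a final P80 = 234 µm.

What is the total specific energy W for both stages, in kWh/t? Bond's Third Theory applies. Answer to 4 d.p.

W_Bond = 10·Wi·(1/√P₈₀ − 1/√F₈₀)
Stage 1 (9904→1949 µm, Wi₁=13.3): W₁ = 10·13.3·(0.022651 − 0.010048) = 1.6762 kWh/t
Stage 2 (1949→234 µm, Wi₂=14.3): W₂ = 10·14.3·(0.065372 − 0.022651) = 6.1091 kWh/t
W = W₁ + W₂ = 1.6762 + 6.1091 = 7.7853 kWh/t

W = 7.7853 kWh/t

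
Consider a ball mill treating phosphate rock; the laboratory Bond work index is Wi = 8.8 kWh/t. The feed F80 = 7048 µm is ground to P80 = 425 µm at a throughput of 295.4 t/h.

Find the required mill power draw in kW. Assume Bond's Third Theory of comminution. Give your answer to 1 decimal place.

W = 10·Wi·(P80^(-½) − F80^(-½))
W = 10·8.8·(1/√425 − 1/√7048) = 10·8.8·(0.036596) = 3.2204 kWh/t
Power = W × throughput = 3.2204 kWh/t × 295.4 t/h = 951.3 kW

P = 951.3 kW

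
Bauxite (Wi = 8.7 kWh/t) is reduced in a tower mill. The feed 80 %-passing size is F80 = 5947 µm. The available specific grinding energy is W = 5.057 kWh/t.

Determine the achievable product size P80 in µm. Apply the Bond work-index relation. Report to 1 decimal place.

W = 10·Wi·[P80^(−½) − F80^(−½)]
P80^(−½) = W/(10 Wi) + F80^(−½)
  = 5.0570/(10·8.7) + 1/√5947 = 0.058126 + 0.012967 = 0.071094
P80 = (1/0.071094)² = 14.0659² = 197.85 µm

P80 = 197.9 µm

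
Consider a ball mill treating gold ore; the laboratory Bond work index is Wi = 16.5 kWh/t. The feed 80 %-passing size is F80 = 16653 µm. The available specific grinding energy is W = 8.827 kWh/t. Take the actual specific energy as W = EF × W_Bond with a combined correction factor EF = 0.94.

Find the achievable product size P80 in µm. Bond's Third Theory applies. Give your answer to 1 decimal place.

W = 10 Wi (1/√P80 − 1/√F80)  [Bond]
W_Bond = W / EF = 8.827 / 0.94 = 9.3904 kWh/t
P80^-0.5 = F80^-0.5 + W_Bond/(10 Wi)
  = 9.3904/(10·16.5) + 1/√16653 = 0.056912 + 0.007749 = 0.064661
P80 = (1/0.064661)² = 15.4653² = 239.18 µm

P80 = 239.2 µm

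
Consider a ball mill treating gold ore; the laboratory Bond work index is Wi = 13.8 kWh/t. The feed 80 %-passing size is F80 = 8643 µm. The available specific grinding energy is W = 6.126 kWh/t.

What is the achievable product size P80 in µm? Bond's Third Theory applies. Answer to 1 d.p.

P80 = 328.8 µm

Bond:  W = 10 Wi (1/√P − 1/√F)
⇒ 1/√P80 = W/(10·Wi) + 1/√F80
  = 6.1260/(10·13.8) + 1/√8643 = 0.044391 + 0.010756 = 0.055148
P80 = (1/0.055148)² = 18.1331² = 328.81 µm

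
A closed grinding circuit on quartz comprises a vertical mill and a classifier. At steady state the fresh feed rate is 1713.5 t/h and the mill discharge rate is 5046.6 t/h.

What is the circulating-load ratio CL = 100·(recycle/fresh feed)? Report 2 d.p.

Steady state: M = F + R.
R = M − F = 5046.6 − 1713.5 = 3333.1 t/h
CL = 100·R/F = 100·3333.1/1713.5 = 194.52 %

CL = 194.52 %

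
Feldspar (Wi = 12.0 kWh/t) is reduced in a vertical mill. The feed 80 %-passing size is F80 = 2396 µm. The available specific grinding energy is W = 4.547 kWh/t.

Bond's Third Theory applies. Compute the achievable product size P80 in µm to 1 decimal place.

P80 = 294.0 µm

W = 10 Wi / √P80 − 10 Wi / √F80
1/√P80 = 1/√F80 + W/(10·Wi)
  = 4.5470/(10·12.0) + 1/√2396 = 0.037892 + 0.020429 = 0.058321
P80 = (1/0.058321)² = 17.1464² = 294.00 µm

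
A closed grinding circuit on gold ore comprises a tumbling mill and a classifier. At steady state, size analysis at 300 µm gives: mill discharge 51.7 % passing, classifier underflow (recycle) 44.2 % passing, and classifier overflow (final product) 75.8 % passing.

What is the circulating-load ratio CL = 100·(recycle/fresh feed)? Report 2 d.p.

Let r = R/F. Size balance at 300 µm:
Fd + Rd = Ru + Fo ⇒ R/F = (o−d)/(d−u)
r = (75.8 − 51.7)/(51.7 − 44.2) = 24.1/7.5 = 3.2133
CL = 100·r = 321.33 %

CL = 321.33 %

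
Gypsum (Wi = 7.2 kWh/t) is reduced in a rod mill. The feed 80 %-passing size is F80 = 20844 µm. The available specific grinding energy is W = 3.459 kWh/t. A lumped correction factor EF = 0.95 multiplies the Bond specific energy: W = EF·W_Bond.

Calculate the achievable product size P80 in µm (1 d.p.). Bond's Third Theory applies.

W = 10·Wi·[P80^(−½) − F80^(−½)]
W_Bond = W / EF = 3.459 / 0.95 = 3.6411 kWh/t
1/√P80 = 1/√F80 + W_Bond/(10·Wi)
  = 3.6411/(10·7.2) + 1/√20844 = 0.050570 + 0.006926 = 0.057497
P80 = (1/0.057497)² = 17.3923² = 302.49 µm

P80 = 302.5 µm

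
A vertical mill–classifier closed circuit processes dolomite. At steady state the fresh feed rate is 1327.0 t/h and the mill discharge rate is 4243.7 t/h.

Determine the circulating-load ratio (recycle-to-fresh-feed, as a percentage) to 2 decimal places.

CL = 219.80 %

M = F + R at steady state, so:
R = M − F = 4243.7 − 1327.0 = 2916.7 t/h
CL = 100·R/F = 100·2916.7/1327.0 = 219.80 %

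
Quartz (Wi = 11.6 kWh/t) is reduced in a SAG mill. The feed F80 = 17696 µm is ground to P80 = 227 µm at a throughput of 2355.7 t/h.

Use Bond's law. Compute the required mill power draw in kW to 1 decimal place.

W = 10 Wi / √P80 − 10 Wi / √F80
W = 10·11.6·(1/√227 − 1/√17696) = 10·11.6·(0.058855) = 6.8272 kWh/t
P_mill = W·ṁ = 6.8272·2355.7 = 16082.8 kW

P = 16082.8 kW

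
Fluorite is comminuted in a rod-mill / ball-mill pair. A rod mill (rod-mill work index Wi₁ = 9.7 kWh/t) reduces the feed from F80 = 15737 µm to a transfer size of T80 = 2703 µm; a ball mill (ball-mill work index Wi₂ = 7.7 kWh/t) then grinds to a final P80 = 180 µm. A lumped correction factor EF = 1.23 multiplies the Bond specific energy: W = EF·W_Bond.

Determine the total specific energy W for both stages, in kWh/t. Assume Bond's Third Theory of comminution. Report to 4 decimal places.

W = 6.5814 kWh/t

W = 10 Wi (1/√P80 − 1/√F80)  [Bond]
Stage 1 (15737→2703 µm, Wi₁=9.7): W₁ = 10·9.7·(0.019234 − 0.007971) = 1.0925 kWh/t
Stage 2 (2703→180 µm, Wi₂=7.7): W₂ = 10·7.7·(0.074536 − 0.019234) = 4.2582 kWh/t
W = W₁ + W₂ = 1.0925 + 4.2582 = 5.3507 kWh/t
Apply correction: 5.3507 × 1.23 = 6.5814 kWh/t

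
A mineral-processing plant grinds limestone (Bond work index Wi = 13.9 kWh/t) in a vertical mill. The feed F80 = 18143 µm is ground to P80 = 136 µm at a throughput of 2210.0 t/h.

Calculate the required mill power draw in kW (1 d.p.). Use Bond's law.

P = 24060.7 kW

W = 10 Wi / √P80 − 10 Wi / √F80
W = 10·13.9·(1/√136 − 1/√18143) = 10·13.9·(0.078325) = 10.8872 kWh/t
Power = W × throughput = 10.8872 kWh/t × 2210.0 t/h = 24060.7 kW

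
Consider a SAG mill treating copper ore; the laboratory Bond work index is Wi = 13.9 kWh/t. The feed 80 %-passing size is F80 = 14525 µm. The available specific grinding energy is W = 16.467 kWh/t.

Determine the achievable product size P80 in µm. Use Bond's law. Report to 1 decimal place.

P80 = 62.2 µm

W = 10·Wi·(P80^(-½) − F80^(-½))
P80^(−½) = W/(10 Wi) + F80^(−½)
  = 16.4670/(10·13.9) + 1/√14525 = 0.118468 + 0.008297 = 0.126765
P80 = (1/0.126765)² = 7.8886² = 62.23 µm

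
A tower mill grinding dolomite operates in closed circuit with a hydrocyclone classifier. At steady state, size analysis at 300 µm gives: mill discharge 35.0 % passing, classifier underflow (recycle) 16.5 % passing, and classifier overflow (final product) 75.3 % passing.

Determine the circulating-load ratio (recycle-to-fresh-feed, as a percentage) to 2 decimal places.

CL = 217.84 %

Mass balance on the −300 µm fraction:
r = (o − d)/(d − u)
r = (75.3 − 35.0)/(35.0 − 16.5) = 40.3/18.5 = 2.1784
CL = 100·r = 217.84 %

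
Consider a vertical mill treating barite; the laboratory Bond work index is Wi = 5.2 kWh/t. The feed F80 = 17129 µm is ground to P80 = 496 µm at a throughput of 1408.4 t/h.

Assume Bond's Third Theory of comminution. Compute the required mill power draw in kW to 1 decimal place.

W = 10·Wi·[P80^(−½) − F80^(−½)]
W = 10·5.2·(1/√496 − 1/√17129) = 10·5.2·(0.037261) = 1.9376 kWh/t
P_mill = W·ṁ = 1.9376·1408.4 = 2728.8 kW

P = 2728.8 kW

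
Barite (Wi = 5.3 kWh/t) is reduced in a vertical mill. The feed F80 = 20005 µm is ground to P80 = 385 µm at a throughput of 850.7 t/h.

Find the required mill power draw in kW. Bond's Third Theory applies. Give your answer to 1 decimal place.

P = 1979.1 kW

W = 10 Wi (P80^-0.5 − F80^-0.5)
W = 10·5.3·(1/√385 − 1/√20005) = 10·5.3·(0.043895) = 2.3264 kWh/t
Mill draw = 2.3264 × 850.7 = 1979.1 kW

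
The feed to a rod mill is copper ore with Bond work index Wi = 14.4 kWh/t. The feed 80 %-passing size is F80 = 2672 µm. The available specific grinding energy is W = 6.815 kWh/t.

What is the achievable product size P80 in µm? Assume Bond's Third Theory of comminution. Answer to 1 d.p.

P80 = 225.0 µm

W = 10 Wi (P80^-0.5 − F80^-0.5)
P80^-0.5 = F80^-0.5 + W/(10 Wi)
  = 6.8150/(10·14.4) + 1/√2672 = 0.047326 + 0.019346 = 0.066672
P80 = (1/0.066672)² = 14.9988² = 224.96 µm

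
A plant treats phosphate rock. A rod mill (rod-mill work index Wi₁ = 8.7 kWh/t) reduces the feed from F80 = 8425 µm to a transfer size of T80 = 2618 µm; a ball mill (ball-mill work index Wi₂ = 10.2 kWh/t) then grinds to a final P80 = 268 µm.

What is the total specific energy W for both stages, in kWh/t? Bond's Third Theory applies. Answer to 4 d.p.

W = 4.9896 kWh/t

W = 10 Wi (1/√P80 − 1/√F80)  [Bond]
Stage 1 (8425→2618 µm, Wi₁=8.7): W₁ = 10·8.7·(0.019544 − 0.010895) = 0.7525 kWh/t
Stage 2 (2618→268 µm, Wi₂=10.2): W₂ = 10·10.2·(0.061085 − 0.019544) = 4.2371 kWh/t
W = W₁ + W₂ = 0.7525 + 4.2371 = 4.9896 kWh/t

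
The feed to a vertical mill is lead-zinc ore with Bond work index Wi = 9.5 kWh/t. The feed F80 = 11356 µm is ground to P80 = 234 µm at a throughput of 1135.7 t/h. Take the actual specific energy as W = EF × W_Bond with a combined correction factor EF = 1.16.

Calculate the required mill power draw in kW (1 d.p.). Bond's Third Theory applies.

P = 7007.1 kW

Bond: W = 10·Wi·(1/√P80 − 1/√F80)
W = 10·9.5·(1/√234 − 1/√11356) = 10·9.5·(0.055988) = 5.3189 kWh/t
Apply correction: 5.3189 × 1.16 = 6.1699 kWh/t
P_mill = W·ṁ = 6.1699·1135.7 = 7007.1 kW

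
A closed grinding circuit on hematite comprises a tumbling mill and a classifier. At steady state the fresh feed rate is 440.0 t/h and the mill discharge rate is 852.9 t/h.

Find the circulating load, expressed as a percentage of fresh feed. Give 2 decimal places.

CL = 93.84 %

Discharge = new feed + return, hence
R = M − F = 852.9 − 440.0 = 412.9 t/h
CL = 100·R/F = 100·412.9/440.0 = 93.84 %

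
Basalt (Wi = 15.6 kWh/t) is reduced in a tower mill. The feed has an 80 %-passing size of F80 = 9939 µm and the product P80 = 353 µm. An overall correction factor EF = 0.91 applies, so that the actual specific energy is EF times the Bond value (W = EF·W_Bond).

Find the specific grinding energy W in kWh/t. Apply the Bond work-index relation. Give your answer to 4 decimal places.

W = 6.1318 kWh/t

W = 10 Wi / √P80 − 10 Wi / √F80
1/√353 = 0.053225;  1/√9939 = 0.010031
W = 10·15.6·(0.053225 − 0.010031) = 6.7383 kWh/t
Corrected W = EF·W_Bond = 0.91·6.7383 = 6.1318 kWh/t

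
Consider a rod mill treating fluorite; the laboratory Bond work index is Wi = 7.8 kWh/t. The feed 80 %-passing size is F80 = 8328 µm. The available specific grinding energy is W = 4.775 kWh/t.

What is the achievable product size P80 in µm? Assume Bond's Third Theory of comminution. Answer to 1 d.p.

P80 = 192.0 µm

W = 10 Wi / √P80 − 10 Wi / √F80
P80^(−½) = W/(10 Wi) + F80^(−½)
  = 4.7750/(10·7.8) + 1/√8328 = 0.061218 + 0.010958 = 0.072176
P80 = (1/0.072176)² = 13.8550² = 191.96 µm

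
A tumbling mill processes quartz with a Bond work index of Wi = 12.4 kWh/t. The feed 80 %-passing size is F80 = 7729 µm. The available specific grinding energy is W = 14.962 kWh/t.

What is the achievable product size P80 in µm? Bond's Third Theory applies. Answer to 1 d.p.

W = 10 Wi (P80^-0.5 − F80^-0.5)
1/√P80 = 1/√F80 + W/(10·Wi)
  = 14.9620/(10·12.4) + 1/√7729 = 0.120661 + 0.011375 = 0.132036
P80 = (1/0.132036)² = 7.5737² = 57.36 µm

P80 = 57.4 µm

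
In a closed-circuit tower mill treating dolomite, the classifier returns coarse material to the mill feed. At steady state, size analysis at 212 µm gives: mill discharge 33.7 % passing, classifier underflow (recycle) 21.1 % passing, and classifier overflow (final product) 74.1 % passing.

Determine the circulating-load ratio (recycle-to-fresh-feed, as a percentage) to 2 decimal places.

CL = 320.63 %

Classifier node, passing 212 µm:
(1+r)d = ru + o → r = (o−d)/(d−u)
r = (74.1 − 33.7)/(33.7 − 21.1) = 40.4/12.6 = 3.2063
CL = 100·r = 320.63 %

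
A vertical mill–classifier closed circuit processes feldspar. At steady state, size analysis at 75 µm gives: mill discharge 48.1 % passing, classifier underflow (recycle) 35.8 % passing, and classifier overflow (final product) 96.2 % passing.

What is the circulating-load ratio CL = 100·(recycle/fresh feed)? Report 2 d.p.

CL = 391.06 %

Two-product formula at 75 µm:
d + r·d = r·u + o → r(d−u) = o−d
r = (96.2 − 48.1)/(48.1 − 35.8) = 48.1/12.3 = 3.9106
CL = 100·r = 391.06 %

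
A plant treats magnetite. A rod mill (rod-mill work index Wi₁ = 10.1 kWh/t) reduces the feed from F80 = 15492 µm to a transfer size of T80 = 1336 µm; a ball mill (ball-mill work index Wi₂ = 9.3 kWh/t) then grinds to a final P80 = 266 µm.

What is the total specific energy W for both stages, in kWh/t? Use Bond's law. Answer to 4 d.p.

W_Bond = 10·Wi·(1/√P₈₀ − 1/√F₈₀)
Stage 1 (15492→1336 µm, Wi₁=10.1): W₁ = 10·10.1·(0.027359 − 0.008034) = 1.9518 kWh/t
Stage 2 (1336→266 µm, Wi₂=9.3): W₂ = 10·9.3·(0.061314 − 0.027359) = 3.1578 kWh/t
W = W₁ + W₂ = 1.9518 + 3.1578 = 5.1096 kWh/t

W = 5.1096 kWh/t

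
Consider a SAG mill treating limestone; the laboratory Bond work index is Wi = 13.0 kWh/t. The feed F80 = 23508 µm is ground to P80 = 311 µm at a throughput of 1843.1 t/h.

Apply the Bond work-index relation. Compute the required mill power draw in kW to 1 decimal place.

Bond:  W = 10 Wi (1/√P − 1/√F)
W = 10·13.0·(1/√311 − 1/√23508) = 10·13.0·(0.050183) = 6.5237 kWh/t
P_mill = W·ṁ = 6.5237·1843.1 = 12023.9 kW

P = 12023.9 kW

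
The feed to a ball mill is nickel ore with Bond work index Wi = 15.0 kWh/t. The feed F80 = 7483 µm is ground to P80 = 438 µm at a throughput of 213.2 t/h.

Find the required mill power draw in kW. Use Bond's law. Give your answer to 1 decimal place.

W_Bond = 10·Wi·(1/√P₈₀ − 1/√F₈₀)
W = 10·15.0·(1/√438 − 1/√7483) = 10·15.0·(0.036222) = 5.4333 kWh/t
P_mill = W·ṁ = 5.4333·213.2 = 1158.4 kW

P = 1158.4 kW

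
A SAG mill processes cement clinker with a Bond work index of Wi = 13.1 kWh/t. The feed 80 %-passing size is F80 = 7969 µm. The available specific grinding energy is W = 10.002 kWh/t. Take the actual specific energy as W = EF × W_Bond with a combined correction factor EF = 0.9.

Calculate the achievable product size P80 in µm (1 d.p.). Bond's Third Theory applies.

Bond: W = 10·Wi·(1/√P80 − 1/√F80)
W_Bond = W / EF = 10.002 / 0.9 = 11.1133 kWh/t
⇒ 1/√P80 = W_Bond/(10·Wi) + 1/√F80
  = 11.1133/(10·13.1) + 1/√7969 = 0.084835 + 0.011202 = 0.096037
P80 = (1/0.096037)² = 10.4127² = 108.42 µm

P80 = 108.4 µm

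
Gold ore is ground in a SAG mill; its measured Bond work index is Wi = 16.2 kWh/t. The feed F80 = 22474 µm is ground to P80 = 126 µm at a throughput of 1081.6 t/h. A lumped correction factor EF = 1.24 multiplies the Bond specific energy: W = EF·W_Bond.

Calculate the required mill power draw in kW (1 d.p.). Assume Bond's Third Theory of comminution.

W = 10 Wi / √P80 − 10 Wi / √F80
W = 10·16.2·(1/√126 − 1/√22474) = 10·16.2·(0.082417) = 13.3515 kWh/t
Apply correction: 13.3515 × 1.24 = 16.5558 kWh/t
Mill draw = 16.5558 × 1081.6 = 17906.8 kW

P = 17906.8 kW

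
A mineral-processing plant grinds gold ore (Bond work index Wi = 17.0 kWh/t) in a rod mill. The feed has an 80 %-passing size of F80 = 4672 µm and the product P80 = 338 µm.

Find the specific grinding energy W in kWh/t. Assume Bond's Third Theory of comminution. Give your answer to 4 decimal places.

W = 10 Wi (P80^-0.5 − F80^-0.5)
1/√338 = 0.054393;  1/√4672 = 0.014630
W = 10·17.0·(0.054393 − 0.014630) = 6.7597 kWh/t

W = 6.7597 kWh/t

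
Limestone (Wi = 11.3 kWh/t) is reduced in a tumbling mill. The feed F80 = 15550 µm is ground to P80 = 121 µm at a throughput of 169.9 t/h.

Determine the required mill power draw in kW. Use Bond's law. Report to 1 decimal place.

P = 1591.4 kW

W_Bond = 10·Wi·(1/√P₈₀ − 1/√F₈₀)
W = 10·11.3·(1/√121 − 1/√15550) = 10·11.3·(0.082890) = 9.3665 kWh/t
P = W·T = 9.3665·169.9 = 1591.4 kW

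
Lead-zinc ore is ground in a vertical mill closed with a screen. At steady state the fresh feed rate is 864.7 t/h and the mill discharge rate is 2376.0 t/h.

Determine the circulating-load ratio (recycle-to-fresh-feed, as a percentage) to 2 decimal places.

Discharge = new feed + return, hence
R = M − F = 2376.0 − 864.7 = 1511.3 t/h
CL = 100·R/F = 100·1511.3/864.7 = 174.78 %

CL = 174.78 %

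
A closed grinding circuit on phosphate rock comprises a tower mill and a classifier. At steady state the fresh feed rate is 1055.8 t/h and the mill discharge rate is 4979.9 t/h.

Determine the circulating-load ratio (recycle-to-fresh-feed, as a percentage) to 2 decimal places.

CL = 371.67 %

Discharge = new feed + return, hence
R = M − F = 4979.9 − 1055.8 = 3924.1 t/h
CL = 100·R/F = 100·3924.1/1055.8 = 371.67 %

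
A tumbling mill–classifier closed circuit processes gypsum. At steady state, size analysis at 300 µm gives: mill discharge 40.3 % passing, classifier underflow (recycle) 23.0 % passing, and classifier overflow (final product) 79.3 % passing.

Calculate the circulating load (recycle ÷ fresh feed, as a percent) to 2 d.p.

Two-product formula at 300 µm:
d + r·d = r·u + o → r(d−u) = o−d
r = (79.3 − 40.3)/(40.3 − 23.0) = 39.0/17.3 = 2.2543
CL = 100·r = 225.43 %

CL = 225.43 %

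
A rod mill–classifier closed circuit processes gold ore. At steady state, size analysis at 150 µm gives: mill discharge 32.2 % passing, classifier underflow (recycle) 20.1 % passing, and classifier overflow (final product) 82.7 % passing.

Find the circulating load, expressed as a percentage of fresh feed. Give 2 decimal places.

Classifier node, passing 150 µm:
(1+r)·d = r·u + o ⇒ r = (o−d)/(d−u)
r = (82.7 − 32.2)/(32.2 − 20.1) = 50.5/12.1 = 4.1736
CL = 100·r = 417.36 %

CL = 417.36 %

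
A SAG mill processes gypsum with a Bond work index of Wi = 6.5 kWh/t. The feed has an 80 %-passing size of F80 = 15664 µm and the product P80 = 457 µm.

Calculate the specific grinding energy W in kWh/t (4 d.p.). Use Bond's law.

W = 2.5212 kWh/t

Bond: W = 10·Wi·(1/√P80 − 1/√F80)
1/√457 = 0.046778;  1/√15664 = 0.007990
W = 10·6.5·(0.046778 − 0.007990) = 2.5212 kWh/t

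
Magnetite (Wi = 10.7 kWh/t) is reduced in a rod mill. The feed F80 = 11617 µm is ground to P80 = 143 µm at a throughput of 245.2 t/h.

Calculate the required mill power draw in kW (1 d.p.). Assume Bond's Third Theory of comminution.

P = 1950.6 kW

W = 10·Wi·[P80^(−½) − F80^(−½)]
W = 10·10.7·(1/√143 − 1/√11617) = 10·10.7·(0.074346) = 7.9550 kWh/t
P = W·T = 7.9550·245.2 = 1950.6 kW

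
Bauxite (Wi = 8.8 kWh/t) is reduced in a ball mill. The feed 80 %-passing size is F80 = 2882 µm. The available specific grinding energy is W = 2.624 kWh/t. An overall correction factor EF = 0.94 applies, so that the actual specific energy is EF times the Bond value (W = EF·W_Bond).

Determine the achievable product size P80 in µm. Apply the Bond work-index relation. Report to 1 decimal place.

W = 10 Wi (P80^-0.5 − F80^-0.5)
W_Bond = W / EF = 2.624 / 0.94 = 2.7915 kWh/t
⇒ 1/√P80 = W_Bond/(10·Wi) + 1/√F80
  = 2.7915/(10·8.8) + 1/√2882 = 0.031721 + 0.018627 = 0.050349
P80 = (1/0.050349)² = 19.8614² = 394.48 µm

P80 = 394.5 µm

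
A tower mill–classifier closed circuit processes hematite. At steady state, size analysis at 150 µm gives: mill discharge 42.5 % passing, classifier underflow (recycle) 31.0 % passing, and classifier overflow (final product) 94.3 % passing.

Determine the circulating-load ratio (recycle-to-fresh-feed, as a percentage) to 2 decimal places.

CL = 450.43 %

Balance %-passing 150 µm (r = R/F):
(1+r)·d = r·u + o ⇒ r = (o−d)/(d−u)
r = (94.3 − 42.5)/(42.5 − 31.0) = 51.8/11.5 = 4.5043
CL = 100·r = 450.43 %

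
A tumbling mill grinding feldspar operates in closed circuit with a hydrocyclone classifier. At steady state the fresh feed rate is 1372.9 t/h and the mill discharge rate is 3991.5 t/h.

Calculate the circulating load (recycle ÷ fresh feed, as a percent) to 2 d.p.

CL = 190.73 %

M = F + R at steady state, so:
R = M − F = 3991.5 − 1372.9 = 2618.6 t/h
CL = 100·R/F = 100·2618.6/1372.9 = 190.73 %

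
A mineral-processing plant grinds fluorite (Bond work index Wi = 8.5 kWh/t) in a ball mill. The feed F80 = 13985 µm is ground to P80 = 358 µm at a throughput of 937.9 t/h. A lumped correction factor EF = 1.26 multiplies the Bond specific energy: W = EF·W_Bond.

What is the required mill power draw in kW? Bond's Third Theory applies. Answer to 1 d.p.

P = 4459.5 kW

W = 10·Wi·(P80^(-½) − F80^(-½))
W = 10·8.5·(1/√358 − 1/√13985) = 10·8.5·(0.044396) = 3.7736 kWh/t
Apply correction: 3.7736 × 1.26 = 4.7548 kWh/t
Power = W × throughput = 4.7548 kWh/t × 937.9 t/h = 4459.5 kW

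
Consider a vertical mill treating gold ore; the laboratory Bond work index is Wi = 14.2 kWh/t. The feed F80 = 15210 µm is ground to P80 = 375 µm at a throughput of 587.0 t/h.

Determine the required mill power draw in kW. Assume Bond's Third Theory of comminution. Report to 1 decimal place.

P = 3628.5 kW

W = 10 Wi (P80^-0.5 − F80^-0.5)
W = 10·14.2·(1/√375 − 1/√15210) = 10·14.2·(0.043531) = 6.1815 kWh/t
Mill draw = 6.1815 × 587.0 = 3628.5 kW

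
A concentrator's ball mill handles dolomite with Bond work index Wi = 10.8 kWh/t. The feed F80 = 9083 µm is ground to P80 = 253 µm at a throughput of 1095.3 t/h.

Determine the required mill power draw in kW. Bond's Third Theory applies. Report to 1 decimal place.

P = 6195.8 kW

W = 10 Wi / √P80 − 10 Wi / √F80
W = 10·10.8·(1/√253 − 1/√9083) = 10·10.8·(0.052377) = 5.6567 kWh/t
Mill draw = 5.6567 × 1095.3 = 6195.8 kW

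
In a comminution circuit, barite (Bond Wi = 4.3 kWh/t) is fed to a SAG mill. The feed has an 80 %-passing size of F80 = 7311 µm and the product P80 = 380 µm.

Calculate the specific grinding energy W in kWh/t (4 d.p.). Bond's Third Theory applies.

W = 10 Wi / √P80 − 10 Wi / √F80
1/√380 = 0.051299;  1/√7311 = 0.011695
W = 10·4.3·(0.051299 − 0.011695) = 1.7030 kWh/t

W = 1.7030 kWh/t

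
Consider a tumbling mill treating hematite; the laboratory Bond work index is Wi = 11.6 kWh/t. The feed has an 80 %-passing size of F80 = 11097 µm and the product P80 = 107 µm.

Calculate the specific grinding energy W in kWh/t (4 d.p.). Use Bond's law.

W = 10.1130 kWh/t

W_Bond = 10·Wi·(1/√P₈₀ − 1/√F₈₀)
1/√107 = 0.096674;  1/√11097 = 0.009493
W = 10·11.6·(0.096674 − 0.009493) = 10.1130 kWh/t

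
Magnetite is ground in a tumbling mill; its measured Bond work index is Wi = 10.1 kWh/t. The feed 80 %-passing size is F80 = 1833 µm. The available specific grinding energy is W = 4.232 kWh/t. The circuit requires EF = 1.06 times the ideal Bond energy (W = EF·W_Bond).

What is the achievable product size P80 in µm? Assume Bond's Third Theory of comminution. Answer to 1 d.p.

Bond:  W = 10 Wi (1/√P − 1/√F)
W_Bond = W / EF = 4.232 / 1.06 = 3.9925 kWh/t
1/√P80 = 1/√F80 + W_Bond/(10·Wi)
  = 3.9925/(10·10.1) + 1/√1833 = 0.039529 + 0.023357 = 0.062886
P80 = (1/0.062886)² = 15.9017² = 252.86 µm

P80 = 252.9 µm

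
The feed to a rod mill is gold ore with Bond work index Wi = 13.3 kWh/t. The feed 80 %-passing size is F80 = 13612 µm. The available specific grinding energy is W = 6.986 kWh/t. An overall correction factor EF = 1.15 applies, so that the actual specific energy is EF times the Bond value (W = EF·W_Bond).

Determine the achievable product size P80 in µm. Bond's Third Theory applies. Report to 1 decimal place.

P80 = 339.8 µm

Bond: W = 10·Wi·(1/√P80 − 1/√F80)
W_Bond = W / EF = 6.986 / 1.15 = 6.0748 kWh/t
P80^-0.5 = F80^-0.5 + W_Bond/(10 Wi)
  = 6.0748/(10·13.3) + 1/√13612 = 0.045675 + 0.008571 = 0.054246
P80 = (1/0.054246)² = 18.4345² = 339.83 µm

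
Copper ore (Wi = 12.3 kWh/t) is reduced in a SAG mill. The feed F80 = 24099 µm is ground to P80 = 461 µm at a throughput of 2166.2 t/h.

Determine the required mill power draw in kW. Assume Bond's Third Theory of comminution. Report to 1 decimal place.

W = 10 Wi / √P80 − 10 Wi / √F80
W = 10·12.3·(1/√461 − 1/√24099) = 10·12.3·(0.040133) = 4.9364 kWh/t
Power = W × throughput = 4.9364 kWh/t × 2166.2 t/h = 10693.1 kW

P = 10693.1 kW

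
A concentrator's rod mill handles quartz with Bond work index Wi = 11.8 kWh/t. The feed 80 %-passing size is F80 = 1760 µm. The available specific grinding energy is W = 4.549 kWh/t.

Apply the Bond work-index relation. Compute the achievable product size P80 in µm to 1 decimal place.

P80 = 256.9 µm

W = 10 Wi / √P80 − 10 Wi / √F80
1/√P80 = 1/√F80 + W/(10·Wi)
  = 4.5490/(10·11.8) + 1/√1760 = 0.038551 + 0.023837 = 0.062387
P80 = (1/0.062387)² = 16.0289² = 256.92 µm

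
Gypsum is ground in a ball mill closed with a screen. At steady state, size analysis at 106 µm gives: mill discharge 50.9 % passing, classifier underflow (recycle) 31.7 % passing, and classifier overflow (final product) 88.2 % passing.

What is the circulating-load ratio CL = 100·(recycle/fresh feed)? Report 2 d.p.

CL = 194.27 %

Mass balance on the −106 µm fraction:
Fd + Rd = Ru + Fo ⇒ R/F = (o−d)/(d−u)
r = (88.2 − 50.9)/(50.9 − 31.7) = 37.3/19.2 = 1.9427
CL = 100·r = 194.27 %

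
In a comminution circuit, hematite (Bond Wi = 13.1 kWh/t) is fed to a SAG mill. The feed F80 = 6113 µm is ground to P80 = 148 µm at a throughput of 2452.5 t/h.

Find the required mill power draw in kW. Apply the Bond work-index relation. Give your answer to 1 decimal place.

W = 10 Wi (P80^-0.5 − F80^-0.5)
W = 10·13.1·(1/√148 − 1/√6113) = 10·13.1·(0.069409) = 9.0926 kWh/t
P_mill = W·ṁ = 9.0926·2452.5 = 22299.7 kW

P = 22299.7 kW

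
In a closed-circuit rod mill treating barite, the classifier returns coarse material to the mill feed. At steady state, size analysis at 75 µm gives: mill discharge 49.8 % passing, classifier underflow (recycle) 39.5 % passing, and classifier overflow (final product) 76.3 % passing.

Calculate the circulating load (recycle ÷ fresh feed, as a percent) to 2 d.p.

Classifier node, passing 75 µm:
(1+r)d = ru + o → r = (o−d)/(d−u)
r = (76.3 − 49.8)/(49.8 − 39.5) = 26.5/10.3 = 2.5728
CL = 100·r = 257.28 %

CL = 257.28 %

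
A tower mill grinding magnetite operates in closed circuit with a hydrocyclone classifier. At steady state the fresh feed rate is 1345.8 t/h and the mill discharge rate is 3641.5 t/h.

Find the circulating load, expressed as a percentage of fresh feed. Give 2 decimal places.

Mill node: discharge = fresh + recycle.
R = M − F = 3641.5 − 1345.8 = 2295.7 t/h
CL = 100·R/F = 100·2295.7/1345.8 = 170.58 %

CL = 170.58 %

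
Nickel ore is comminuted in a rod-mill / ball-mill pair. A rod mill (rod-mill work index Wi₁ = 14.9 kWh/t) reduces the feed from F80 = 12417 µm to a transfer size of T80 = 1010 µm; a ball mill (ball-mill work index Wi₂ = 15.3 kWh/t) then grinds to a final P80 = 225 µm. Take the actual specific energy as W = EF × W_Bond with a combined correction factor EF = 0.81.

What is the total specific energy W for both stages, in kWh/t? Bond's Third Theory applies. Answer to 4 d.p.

W = 7.0770 kWh/t

Bond:  W = 10 Wi (1/√P − 1/√F)
Stage 1 (12417→1010 µm, Wi₁=14.9): W₁ = 10·14.9·(0.031466 − 0.008974) = 3.3513 kWh/t
Stage 2 (1010→225 µm, Wi₂=15.3): W₂ = 10·15.3·(0.066667 − 0.031466) = 5.3857 kWh/t
W = W₁ + W₂ = 3.3513 + 5.3857 = 8.7370 kWh/t
With EF = 0.81: W = 8.7370·0.81 = 7.0770 kWh/t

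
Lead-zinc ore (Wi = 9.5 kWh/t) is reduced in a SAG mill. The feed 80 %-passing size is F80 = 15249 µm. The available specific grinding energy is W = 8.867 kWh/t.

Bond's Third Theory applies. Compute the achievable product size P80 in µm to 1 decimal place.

W_Bond = 10·Wi·(1/√P₈₀ − 1/√F₈₀)
P80^-0.5 = F80^-0.5 + W/(10 Wi)
  = 8.8670/(10·9.5) + 1/√15249 = 0.093337 + 0.008098 = 0.101435
P80 = (1/0.101435)² = 9.8585² = 97.19 µm

P80 = 97.2 µm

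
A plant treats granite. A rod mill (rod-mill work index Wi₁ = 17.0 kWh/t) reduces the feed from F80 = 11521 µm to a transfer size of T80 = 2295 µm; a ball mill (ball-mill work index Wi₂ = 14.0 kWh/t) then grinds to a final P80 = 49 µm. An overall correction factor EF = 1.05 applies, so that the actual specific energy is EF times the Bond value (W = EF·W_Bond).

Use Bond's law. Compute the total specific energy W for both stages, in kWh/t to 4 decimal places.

W = 19.9945 kWh/t

Bond: W = 10·Wi·(1/√P80 − 1/√F80)
Stage 1 (11521→2295 µm, Wi₁=17.0): W₁ = 10·17.0·(0.020874 − 0.009317) = 1.9648 kWh/t
Stage 2 (2295→49 µm, Wi₂=14.0): W₂ = 10·14.0·(0.142857 − 0.020874) = 17.0776 kWh/t
W = W₁ + W₂ = 1.9648 + 17.0776 = 19.0424 kWh/t
W_actual = 1.05 × 19.0424 = 19.9945 kWh/t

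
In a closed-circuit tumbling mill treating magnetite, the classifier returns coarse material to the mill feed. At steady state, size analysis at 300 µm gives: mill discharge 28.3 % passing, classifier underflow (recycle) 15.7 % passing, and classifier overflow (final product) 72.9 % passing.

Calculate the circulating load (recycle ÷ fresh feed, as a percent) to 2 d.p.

Mass balance on the −300 µm fraction:
(1+r)·d = r·u + o ⇒ r = (o−d)/(d−u)
r = (72.9 − 28.3)/(28.3 − 15.7) = 44.6/12.6 = 3.5397
CL = 100·r = 353.97 %

CL = 353.97 %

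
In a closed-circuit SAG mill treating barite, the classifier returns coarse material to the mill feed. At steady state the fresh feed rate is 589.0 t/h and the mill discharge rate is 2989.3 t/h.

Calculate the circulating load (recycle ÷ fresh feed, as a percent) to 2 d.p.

CL = 407.52 %

Discharge = new feed + return, hence
R = M − F = 2989.3 − 589.0 = 2400.3 t/h
CL = 100·R/F = 100·2400.3/589.0 = 407.52 %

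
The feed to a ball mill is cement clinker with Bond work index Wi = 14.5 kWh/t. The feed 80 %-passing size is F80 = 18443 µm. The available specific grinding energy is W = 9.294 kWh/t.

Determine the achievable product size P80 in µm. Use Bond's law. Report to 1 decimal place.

Bond: W = 10·Wi·(1/√P80 − 1/√F80)
P80^(−½) = W/(10 Wi) + F80^(−½)
  = 9.2940/(10·14.5) + 1/√18443 = 0.064097 + 0.007363 = 0.071460
P80 = (1/0.071460)² = 13.9938² = 195.83 µm

P80 = 195.8 µm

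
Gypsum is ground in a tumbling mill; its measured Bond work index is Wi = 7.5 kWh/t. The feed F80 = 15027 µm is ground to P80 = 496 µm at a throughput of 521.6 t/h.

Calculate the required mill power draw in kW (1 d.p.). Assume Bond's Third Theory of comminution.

P = 1437.4 kW

W = 10·Wi·(P80^(-½) − F80^(-½))
W = 10·7.5·(1/√496 − 1/√15027) = 10·7.5·(0.036744) = 2.7558 kWh/t
P = W·T = 2.7558·521.6 = 1437.4 kW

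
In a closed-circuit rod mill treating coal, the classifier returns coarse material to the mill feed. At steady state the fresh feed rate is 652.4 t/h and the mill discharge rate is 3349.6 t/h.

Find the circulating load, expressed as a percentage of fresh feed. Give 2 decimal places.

Mill node: discharge = fresh + recycle.
R = M − F = 3349.6 − 652.4 = 2697.2 t/h
CL = 100·R/F = 100·2697.2/652.4 = 413.43 %

CL = 413.43 %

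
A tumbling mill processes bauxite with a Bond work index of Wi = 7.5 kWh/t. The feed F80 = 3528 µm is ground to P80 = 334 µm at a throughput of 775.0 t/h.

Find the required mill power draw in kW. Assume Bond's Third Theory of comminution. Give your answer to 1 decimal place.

W = 10·Wi·[P80^(−½) − F80^(−½)]
W = 10·7.5·(1/√334 − 1/√3528) = 10·7.5·(0.037882) = 2.8411 kWh/t
P = W·T = 2.8411·775.0 = 2201.9 kW

P = 2201.9 kW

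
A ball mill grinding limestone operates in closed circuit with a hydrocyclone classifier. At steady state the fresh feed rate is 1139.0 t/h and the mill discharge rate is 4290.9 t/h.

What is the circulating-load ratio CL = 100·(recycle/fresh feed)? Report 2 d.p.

Steady state: M = F + R.
R = M − F = 4290.9 − 1139.0 = 3151.9 t/h
CL = 100·R/F = 100·3151.9/1139.0 = 276.73 %

CL = 276.73 %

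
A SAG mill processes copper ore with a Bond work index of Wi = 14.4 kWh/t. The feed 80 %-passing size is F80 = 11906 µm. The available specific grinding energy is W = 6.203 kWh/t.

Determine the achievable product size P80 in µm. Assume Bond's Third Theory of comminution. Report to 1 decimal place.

W = 10·Wi·(P80^(-½) − F80^(-½))
1/√P80 = 1/√F80 + W/(10·Wi)
  = 6.2030/(10·14.4) + 1/√11906 = 0.043076 + 0.009165 = 0.052241
P80 = (1/0.052241)² = 19.1420² = 366.42 µm

P80 = 366.4 µm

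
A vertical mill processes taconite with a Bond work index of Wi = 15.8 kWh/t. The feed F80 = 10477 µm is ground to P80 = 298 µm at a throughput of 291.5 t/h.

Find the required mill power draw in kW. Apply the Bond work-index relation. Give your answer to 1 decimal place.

W_Bond = 10·Wi·(1/√P₈₀ − 1/√F₈₀)
W = 10·15.8·(1/√298 − 1/√10477) = 10·15.8·(0.048159) = 7.6091 kWh/t
P = W·T = 7.6091·291.5 = 2218.0 kW

P = 2218.0 kW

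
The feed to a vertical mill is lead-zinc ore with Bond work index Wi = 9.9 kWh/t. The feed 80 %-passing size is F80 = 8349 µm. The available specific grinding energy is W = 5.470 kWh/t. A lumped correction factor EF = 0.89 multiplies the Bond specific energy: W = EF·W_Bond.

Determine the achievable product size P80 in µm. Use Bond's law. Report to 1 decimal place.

P80 = 187.5 µm

Bond: W = 10·Wi·(1/√P80 − 1/√F80)
W_Bond = W / EF = 5.470 / 0.89 = 6.1461 kWh/t
P80^(−½) = W_Bond/(10 Wi) + F80^(−½)
  = 6.1461/(10·9.9) + 1/√8349 = 0.062081 + 0.010944 = 0.073026
P80 = (1/0.073026)² = 13.6938² = 187.52 µm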